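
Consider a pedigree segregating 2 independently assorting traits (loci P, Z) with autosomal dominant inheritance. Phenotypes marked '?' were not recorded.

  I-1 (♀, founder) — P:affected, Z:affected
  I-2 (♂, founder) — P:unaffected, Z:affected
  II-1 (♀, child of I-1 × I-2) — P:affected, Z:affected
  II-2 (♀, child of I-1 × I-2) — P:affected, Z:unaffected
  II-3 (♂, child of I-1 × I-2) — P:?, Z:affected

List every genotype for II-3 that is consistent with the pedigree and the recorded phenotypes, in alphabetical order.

II-3 ∈ {Pp ZZ, Pp Zz, pp ZZ, pp Zz}

P/I-1 aff ·: Pp|PP
P/I-2 un ·: pp
P/II-1 aff I-1×I-2: Pp
P/II-2 aff I-1×I-2: Pp
P/II-3 ? I-1×I-2: pp|Pp
⇒ P over [I-1,I-2,II-1,II-2,II-3]: 3 consistent
Z/I-1 aff ·: Zz
Z/I-2 aff ·: Zz
Z/II-1 aff I-1×I-2: Zz|ZZ
Z/II-2 un I-1×I-2: zz
Z/II-3 aff I-1×I-2: Zz|ZZ
⇒ Z over [I-1,I-2,II-1,II-2,II-3]: 4 consistent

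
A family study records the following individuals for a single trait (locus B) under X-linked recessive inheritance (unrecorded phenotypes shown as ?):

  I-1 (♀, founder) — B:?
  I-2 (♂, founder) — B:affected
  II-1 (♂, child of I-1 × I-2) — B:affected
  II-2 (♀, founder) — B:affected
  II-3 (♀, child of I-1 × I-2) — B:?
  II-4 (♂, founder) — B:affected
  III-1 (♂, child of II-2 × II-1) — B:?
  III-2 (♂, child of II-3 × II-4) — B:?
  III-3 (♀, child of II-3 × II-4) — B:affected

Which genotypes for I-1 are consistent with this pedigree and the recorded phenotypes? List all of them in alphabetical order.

I-1 ∈ {X^BX^b, X^bX^b}

B/I-1 ? ·: X^BX^b|X^bX^b
B/I-2 aff ·: X^bY
B/II-1 aff I-1×I-2: X^bY
B/II-2 aff ·: X^bX^b
B/II-3 ? I-1×I-2: X^BX^b|X^bX^b
B/II-4 aff ·: X^bY
B/III-1 ? II-2×II-1: X^bY
B/III-2 ? II-3×II-4: X^BY|X^bY
B/III-3 aff II-3×II-4: X^bX^b
⇒ B over [I-1,I-2,II-1,II-2,II-3,II-4,III-1,III-2,III-3]: 4 consistent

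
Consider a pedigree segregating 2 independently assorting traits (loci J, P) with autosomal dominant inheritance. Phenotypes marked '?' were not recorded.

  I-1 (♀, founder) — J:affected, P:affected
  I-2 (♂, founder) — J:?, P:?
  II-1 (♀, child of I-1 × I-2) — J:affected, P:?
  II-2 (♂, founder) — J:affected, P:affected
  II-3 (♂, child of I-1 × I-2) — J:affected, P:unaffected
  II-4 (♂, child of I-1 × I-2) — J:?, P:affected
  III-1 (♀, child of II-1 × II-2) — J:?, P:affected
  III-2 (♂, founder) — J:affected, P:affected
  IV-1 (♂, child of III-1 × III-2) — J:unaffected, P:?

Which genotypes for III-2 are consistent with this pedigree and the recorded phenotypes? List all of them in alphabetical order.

J/I-1 aff ·: Jj|JJ
J/I-2 ? ·: jj|Jj|JJ
J/II-1 aff I-1×I-2: Jj|JJ
J/II-2 aff ·: Jj|JJ
J/II-3 aff I-1×I-2: Jj|JJ
J/II-4 ? I-1×I-2: jj|Jj|JJ
J/III-1 ? II-1×II-2: jj|Jj
J/III-2 aff ·: Jj
J/IV-1 un III-1×III-2: jj
⇒ J over [I-1,I-2,II-1,II-2,II-3,II-4,III-1,III-2,IV-1]: 66 consistent
P/I-1 aff ·: Pp
P/I-2 ? ·: pp|Pp
P/II-1 ? I-1×I-2: pp|Pp|PP
P/II-2 aff ·: Pp|PP
P/II-3 un I-1×I-2: pp
P/II-4 aff I-1×I-2: Pp|PP
P/III-1 aff II-1×II-2: Pp|PP
P/III-2 aff ·: Pp|PP
P/IV-1 ? III-1×III-2: pp|Pp|PP
⇒ P over [I-1,I-2,II-1,II-2,II-3,II-4,III-1,III-2,IV-1]: 100 consistent

III-2 ∈ {Jj PP, Jj Pp}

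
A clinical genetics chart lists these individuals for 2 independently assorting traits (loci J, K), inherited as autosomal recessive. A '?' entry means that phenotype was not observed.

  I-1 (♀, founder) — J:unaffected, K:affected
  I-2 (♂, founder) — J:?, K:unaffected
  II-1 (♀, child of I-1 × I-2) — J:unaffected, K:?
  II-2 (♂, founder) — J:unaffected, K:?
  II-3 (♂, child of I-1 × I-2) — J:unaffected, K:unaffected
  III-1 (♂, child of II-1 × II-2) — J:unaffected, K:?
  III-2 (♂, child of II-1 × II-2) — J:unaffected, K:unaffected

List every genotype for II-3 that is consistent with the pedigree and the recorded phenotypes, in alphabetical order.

J/I-1 un ·: JJ|Jj
J/I-2 ? ·: JJ|Jj|jj
J/II-1 un I-1×I-2: JJ|Jj
J/II-2 un ·: JJ|Jj
J/II-3 un I-1×I-2: JJ|Jj
J/III-1 un II-1×II-2: JJ|Jj
J/III-2 un II-1×II-2: JJ|Jj
⇒ J over [I-1,I-2,II-1,II-2,II-3,III-1,III-2]: 99 consistent
K/I-1 aff ·: kk
K/I-2 un ·: KK|Kk
K/II-1 ? I-1×I-2: Kk|kk
K/II-2 ? ·: KK|Kk|kk
K/II-3 un I-1×I-2: Kk
K/III-1 ? II-1×II-2: KK|Kk|kk
K/III-2 un II-1×II-2: KK|Kk
⇒ K over [I-1,I-2,II-1,II-2,II-3,III-1,III-2]: 27 consistent

II-3 ∈ {JJ Kk, Jj Kk}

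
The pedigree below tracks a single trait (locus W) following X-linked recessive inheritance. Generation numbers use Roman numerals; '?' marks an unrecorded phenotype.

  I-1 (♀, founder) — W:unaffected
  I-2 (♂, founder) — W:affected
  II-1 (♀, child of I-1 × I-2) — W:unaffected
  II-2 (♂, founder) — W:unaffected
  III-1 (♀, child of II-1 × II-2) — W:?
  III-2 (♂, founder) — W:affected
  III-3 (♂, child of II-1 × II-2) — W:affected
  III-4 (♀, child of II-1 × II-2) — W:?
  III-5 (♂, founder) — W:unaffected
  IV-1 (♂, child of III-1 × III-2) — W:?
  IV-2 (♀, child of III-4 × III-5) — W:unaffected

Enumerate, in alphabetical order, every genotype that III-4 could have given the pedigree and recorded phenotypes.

W/I-1 un ·: X^WX^W|X^WX^w
W/I-2 aff ·: X^wY
W/II-1 un I-1×I-2: X^WX^w
W/II-2 un ·: X^WY
W/III-1 ? II-1×II-2: X^WX^W|X^WX^w
W/III-2 aff ·: X^wY
W/III-3 aff II-1×II-2: X^wY
W/III-4 ? II-1×II-2: X^WX^W|X^WX^w
W/III-5 un ·: X^WY
W/IV-1 ? III-1×III-2: X^WY|X^wY
W/IV-2 un III-4×III-5: X^WX^W|X^WX^w
⇒ W over [I-1,I-2,II-1,II-2,III-1,III-2,III-3,III-4,III-5,IV-1,IV-2]: 18 consistent

III-4 ∈ {X^WX^W, X^WX^w}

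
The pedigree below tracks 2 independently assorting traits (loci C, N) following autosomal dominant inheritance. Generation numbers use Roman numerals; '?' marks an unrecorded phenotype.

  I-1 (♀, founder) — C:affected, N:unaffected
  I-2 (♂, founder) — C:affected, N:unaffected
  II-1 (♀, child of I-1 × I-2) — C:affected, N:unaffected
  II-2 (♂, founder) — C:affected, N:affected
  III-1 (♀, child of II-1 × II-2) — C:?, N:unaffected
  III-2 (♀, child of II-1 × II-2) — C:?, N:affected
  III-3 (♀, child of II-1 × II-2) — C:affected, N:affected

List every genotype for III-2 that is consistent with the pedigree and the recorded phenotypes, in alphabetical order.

III-2 ∈ {CC Nn, Cc Nn, cc Nn}

C/I-1 aff ·: Cc|CC
C/I-2 aff ·: Cc|CC
C/II-1 aff I-1×I-2: Cc|CC
C/II-2 aff ·: Cc|CC
C/III-1 ? II-1×II-2: cc|Cc|CC
C/III-2 ? II-1×II-2: cc|Cc|CC
C/III-3 aff II-1×II-2: Cc|CC
⇒ C over [I-1,I-2,II-1,II-2,III-1,III-2,III-3]: 114 consistent
N/I-1 un ·: nn
N/I-2 un ·: nn
N/II-1 un I-1×I-2: nn
N/II-2 aff ·: Nn
N/III-1 un II-1×II-2: nn
N/III-2 aff II-1×II-2: Nn
N/III-3 aff II-1×II-2: Nn
⇒ N over [I-1,I-2,II-1,II-2,III-1,III-2,III-3]: 1 consistent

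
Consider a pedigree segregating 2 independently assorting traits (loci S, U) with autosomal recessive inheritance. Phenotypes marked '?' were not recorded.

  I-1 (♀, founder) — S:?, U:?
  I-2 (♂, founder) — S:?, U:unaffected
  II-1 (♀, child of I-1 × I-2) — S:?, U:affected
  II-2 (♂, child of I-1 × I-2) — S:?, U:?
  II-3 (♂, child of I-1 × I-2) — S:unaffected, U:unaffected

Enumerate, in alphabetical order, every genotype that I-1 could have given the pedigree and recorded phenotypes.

I-1 ∈ {SS Uu, SS uu, Ss Uu, Ss uu, ss Uu, ss uu}

S/I-1 ? ·: SS|Ss|ss
S/I-2 ? ·: SS|Ss|ss
S/II-1 ? I-1×I-2: SS|Ss|ss
S/II-2 ? I-1×I-2: SS|Ss|ss
S/II-3 un I-1×I-2: SS|Ss
⇒ S over [I-1,I-2,II-1,II-2,II-3]: 45 consistent
U/I-1 ? ·: Uu|uu
U/I-2 un ·: Uu
U/II-1 aff I-1×I-2: uu
U/II-2 ? I-1×I-2: UU|Uu|uu
U/II-3 un I-1×I-2: UU|Uu
⇒ U over [I-1,I-2,II-1,II-2,II-3]: 8 consistent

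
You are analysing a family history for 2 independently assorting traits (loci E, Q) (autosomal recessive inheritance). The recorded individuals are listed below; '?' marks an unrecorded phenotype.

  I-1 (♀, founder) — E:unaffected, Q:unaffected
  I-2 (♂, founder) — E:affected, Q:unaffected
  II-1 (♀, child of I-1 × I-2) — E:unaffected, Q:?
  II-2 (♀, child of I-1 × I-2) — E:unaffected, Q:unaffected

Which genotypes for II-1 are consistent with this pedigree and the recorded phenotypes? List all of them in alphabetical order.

II-1 ∈ {Ee QQ, Ee Qq, Ee qq}

E/I-1 un ·: EE|Ee
E/I-2 aff ·: ee
E/II-1 un I-1×I-2: Ee
E/II-2 un I-1×I-2: Ee
⇒ E over [I-1,I-2,II-1,II-2]: 2 consistent
Q/I-1 un ·: QQ|Qq
Q/I-2 un ·: QQ|Qq
Q/II-1 ? I-1×I-2: QQ|Qq|qq
Q/II-2 un I-1×I-2: QQ|Qq
⇒ Q over [I-1,I-2,II-1,II-2]: 15 consistent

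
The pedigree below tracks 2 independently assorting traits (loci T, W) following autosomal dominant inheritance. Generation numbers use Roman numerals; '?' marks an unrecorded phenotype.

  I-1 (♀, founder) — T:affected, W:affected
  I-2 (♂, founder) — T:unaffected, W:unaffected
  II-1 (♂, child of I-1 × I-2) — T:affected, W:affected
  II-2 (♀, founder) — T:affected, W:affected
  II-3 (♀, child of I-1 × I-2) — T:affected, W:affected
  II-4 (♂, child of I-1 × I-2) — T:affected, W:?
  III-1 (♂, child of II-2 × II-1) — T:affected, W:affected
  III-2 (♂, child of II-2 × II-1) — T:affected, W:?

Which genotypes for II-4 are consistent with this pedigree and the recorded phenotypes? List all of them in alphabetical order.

T/I-1 aff ·: Tt|TT
T/I-2 un ·: tt
T/II-1 aff I-1×I-2: Tt
T/II-2 aff ·: Tt|TT
T/II-3 aff I-1×I-2: Tt
T/II-4 aff I-1×I-2: Tt
T/III-1 aff II-2×II-1: Tt|TT
T/III-2 aff II-2×II-1: Tt|TT
⇒ T over [I-1,I-2,II-1,II-2,II-3,II-4,III-1,III-2]: 16 consistent
W/I-1 aff ·: Ww|WW
W/I-2 un ·: ww
W/II-1 aff I-1×I-2: Ww
W/II-2 aff ·: Ww|WW
W/II-3 aff I-1×I-2: Ww
W/II-4 ? I-1×I-2: ww|Ww
W/III-1 aff II-2×II-1: Ww|WW
W/III-2 ? II-2×II-1: ww|Ww|WW
⇒ W over [I-1,I-2,II-1,II-2,II-3,II-4,III-1,III-2]: 30 consistent

II-4 ∈ {Tt Ww, Tt ww}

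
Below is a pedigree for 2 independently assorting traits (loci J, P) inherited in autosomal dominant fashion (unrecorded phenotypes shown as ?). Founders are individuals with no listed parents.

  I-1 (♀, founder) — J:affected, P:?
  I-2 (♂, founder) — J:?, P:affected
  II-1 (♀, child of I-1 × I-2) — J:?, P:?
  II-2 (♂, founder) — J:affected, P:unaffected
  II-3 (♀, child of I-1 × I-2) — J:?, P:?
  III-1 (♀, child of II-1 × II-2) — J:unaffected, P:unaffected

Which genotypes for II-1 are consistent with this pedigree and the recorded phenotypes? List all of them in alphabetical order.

II-1 ∈ {Jj Pp, Jj pp, jj Pp, jj pp}

J/I-1 aff ·: Jj|JJ
J/I-2 ? ·: jj|Jj|JJ
J/II-1 ? I-1×I-2: jj|Jj
J/II-2 aff ·: Jj
J/II-3 ? I-1×I-2: jj|Jj|JJ
J/III-1 un II-1×II-2: jj
⇒ J over [I-1,I-2,II-1,II-2,II-3,III-1]: 15 consistent
P/I-1 ? ·: pp|Pp|PP
P/I-2 aff ·: Pp|PP
P/II-1 ? I-1×I-2: pp|Pp
P/II-2 un ·: pp
P/II-3 ? I-1×I-2: pp|Pp|PP
P/III-1 un II-1×II-2: pp
⇒ P over [I-1,I-2,II-1,II-2,II-3,III-1]: 15 consistent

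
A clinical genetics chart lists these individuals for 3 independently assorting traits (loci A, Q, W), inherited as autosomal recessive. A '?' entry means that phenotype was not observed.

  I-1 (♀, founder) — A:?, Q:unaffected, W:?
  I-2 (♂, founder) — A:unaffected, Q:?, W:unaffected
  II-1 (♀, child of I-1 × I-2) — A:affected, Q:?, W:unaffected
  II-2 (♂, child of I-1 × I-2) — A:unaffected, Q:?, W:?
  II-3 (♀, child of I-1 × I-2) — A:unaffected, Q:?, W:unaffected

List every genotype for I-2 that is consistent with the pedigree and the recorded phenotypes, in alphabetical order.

I-2 ∈ {Aa QQ WW, Aa QQ Ww, Aa Qq WW, Aa Qq Ww, Aa qq WW, Aa qq Ww}

A/I-1 ? ·: Aa|aa
A/I-2 un ·: Aa
A/II-1 aff I-1×I-2: aa
A/II-2 un I-1×I-2: AA|Aa
A/II-3 un I-1×I-2: AA|Aa
⇒ A over [I-1,I-2,II-1,II-2,II-3]: 5 consistent
Q/I-1 un ·: QQ|Qq
Q/I-2 ? ·: QQ|Qq|qq
Q/II-1 ? I-1×I-2: QQ|Qq|qq
Q/II-2 ? I-1×I-2: QQ|Qq|qq
Q/II-3 ? I-1×I-2: QQ|Qq|qq
⇒ Q over [I-1,I-2,II-1,II-2,II-3]: 53 consistent
W/I-1 ? ·: WW|Ww|ww
W/I-2 un ·: WW|Ww
W/II-1 un I-1×I-2: WW|Ww
W/II-2 ? I-1×I-2: WW|Ww|ww
W/II-3 un I-1×I-2: WW|Ww
⇒ W over [I-1,I-2,II-1,II-2,II-3]: 32 consistent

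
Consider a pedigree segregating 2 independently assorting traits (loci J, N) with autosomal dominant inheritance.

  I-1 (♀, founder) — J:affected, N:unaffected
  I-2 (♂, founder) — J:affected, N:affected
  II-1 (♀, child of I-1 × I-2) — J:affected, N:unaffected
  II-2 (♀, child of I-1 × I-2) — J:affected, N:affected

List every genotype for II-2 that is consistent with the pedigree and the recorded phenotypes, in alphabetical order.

II-2 ∈ {JJ Nn, Jj Nn}

J/I-1 aff ·: Jj|JJ
J/I-2 aff ·: Jj|JJ
J/II-1 aff I-1×I-2: Jj|JJ
J/II-2 aff I-1×I-2: Jj|JJ
⇒ J over [I-1,I-2,II-1,II-2]: 13 consistent
N/I-1 un ·: nn
N/I-2 aff ·: Nn
N/II-1 un I-1×I-2: nn
N/II-2 aff I-1×I-2: Nn
⇒ N over [I-1,I-2,II-1,II-2]: 1 consistent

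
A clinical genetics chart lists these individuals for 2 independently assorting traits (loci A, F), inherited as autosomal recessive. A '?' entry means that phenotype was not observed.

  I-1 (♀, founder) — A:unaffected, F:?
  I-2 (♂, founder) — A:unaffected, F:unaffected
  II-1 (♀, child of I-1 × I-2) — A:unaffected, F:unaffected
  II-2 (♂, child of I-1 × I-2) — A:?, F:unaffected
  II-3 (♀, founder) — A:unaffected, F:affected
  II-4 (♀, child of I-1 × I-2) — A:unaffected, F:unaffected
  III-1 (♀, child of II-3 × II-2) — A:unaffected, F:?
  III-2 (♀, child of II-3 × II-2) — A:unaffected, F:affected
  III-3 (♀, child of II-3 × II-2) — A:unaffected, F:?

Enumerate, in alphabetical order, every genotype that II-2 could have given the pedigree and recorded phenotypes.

A/I-1 un ·: AA|Aa
A/I-2 un ·: AA|Aa
A/II-1 un I-1×I-2: AA|Aa
A/II-2 ? I-1×I-2: AA|Aa|aa
A/II-3 un ·: AA|Aa
A/II-4 un I-1×I-2: AA|Aa
A/III-1 un II-3×II-2: AA|Aa
A/III-2 un II-3×II-2: AA|Aa
A/III-3 un II-3×II-2: AA|Aa
⇒ A over [I-1,I-2,II-1,II-2,II-3,II-4,III-1,III-2,III-3]: 317 consistent
F/I-1 ? ·: FF|Ff|ff
F/I-2 un ·: FF|Ff
F/II-1 un I-1×I-2: FF|Ff
F/II-2 un I-1×I-2: Ff
F/II-3 aff ·: ff
F/II-4 un I-1×I-2: FF|Ff
F/III-1 ? II-3×II-2: Ff|ff
F/III-2 aff II-3×II-2: ff
F/III-3 ? II-3×II-2: Ff|ff
⇒ F over [I-1,I-2,II-1,II-2,II-3,II-4,III-1,III-2,III-3]: 56 consistent

II-2 ∈ {AA Ff, Aa Ff, aa Ff}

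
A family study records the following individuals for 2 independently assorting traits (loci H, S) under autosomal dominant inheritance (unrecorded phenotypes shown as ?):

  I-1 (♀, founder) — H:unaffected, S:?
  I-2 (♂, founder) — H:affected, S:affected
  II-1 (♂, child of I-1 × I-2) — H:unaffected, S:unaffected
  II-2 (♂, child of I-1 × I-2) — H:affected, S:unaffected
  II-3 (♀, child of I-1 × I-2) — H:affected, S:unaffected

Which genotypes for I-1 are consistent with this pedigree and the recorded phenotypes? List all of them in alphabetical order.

I-1 ∈ {hh Ss, hh ss}

H/I-1 un ·: hh
H/I-2 aff ·: Hh
H/II-1 un I-1×I-2: hh
H/II-2 aff I-1×I-2: Hh
H/II-3 aff I-1×I-2: Hh
⇒ H over [I-1,I-2,II-1,II-2,II-3]: 1 consistent
S/I-1 ? ·: ss|Ss
S/I-2 aff ·: Ss
S/II-1 un I-1×I-2: ss
S/II-2 un I-1×I-2: ss
S/II-3 un I-1×I-2: ss
⇒ S over [I-1,I-2,II-1,II-2,II-3]: 2 consistent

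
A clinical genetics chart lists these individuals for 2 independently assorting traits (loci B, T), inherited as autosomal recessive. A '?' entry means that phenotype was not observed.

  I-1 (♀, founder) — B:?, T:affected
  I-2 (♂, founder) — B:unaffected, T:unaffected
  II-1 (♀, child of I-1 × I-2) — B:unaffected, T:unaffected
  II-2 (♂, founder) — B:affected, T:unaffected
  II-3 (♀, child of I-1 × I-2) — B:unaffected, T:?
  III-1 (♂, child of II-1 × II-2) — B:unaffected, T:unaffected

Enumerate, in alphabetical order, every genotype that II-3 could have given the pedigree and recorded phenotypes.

B/I-1 ? ·: BB|Bb|bb
B/I-2 un ·: BB|Bb
B/II-1 un I-1×I-2: BB|Bb
B/II-2 aff ·: bb
B/II-3 un I-1×I-2: BB|Bb
B/III-1 un II-1×II-2: Bb
⇒ B over [I-1,I-2,II-1,II-2,II-3,III-1]: 15 consistent
T/I-1 aff ·: tt
T/I-2 un ·: TT|Tt
T/II-1 un I-1×I-2: Tt
T/II-2 un ·: TT|Tt
T/II-3 ? I-1×I-2: Tt|tt
T/III-1 un II-1×II-2: TT|Tt
⇒ T over [I-1,I-2,II-1,II-2,II-3,III-1]: 12 consistent

II-3 ∈ {BB Tt, BB tt, Bb Tt, Bb tt}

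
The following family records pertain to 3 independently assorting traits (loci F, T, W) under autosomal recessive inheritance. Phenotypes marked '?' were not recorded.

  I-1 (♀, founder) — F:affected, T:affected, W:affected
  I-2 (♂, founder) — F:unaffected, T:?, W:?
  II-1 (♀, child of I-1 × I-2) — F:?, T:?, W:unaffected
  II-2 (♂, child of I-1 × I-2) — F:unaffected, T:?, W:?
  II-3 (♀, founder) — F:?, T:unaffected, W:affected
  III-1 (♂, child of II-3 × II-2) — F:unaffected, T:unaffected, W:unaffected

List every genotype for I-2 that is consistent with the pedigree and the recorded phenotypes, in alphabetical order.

F/I-1 aff ·: ff
F/I-2 un ·: FF|Ff
F/II-1 ? I-1×I-2: Ff|ff
F/II-2 un I-1×I-2: Ff
F/II-3 ? ·: FF|Ff|ff
F/III-1 un II-3×II-2: FF|Ff
⇒ F over [I-1,I-2,II-1,II-2,II-3,III-1]: 15 consistent
T/I-1 aff ·: tt
T/I-2 ? ·: TT|Tt|tt
T/II-1 ? I-1×I-2: Tt|tt
T/II-2 ? I-1×I-2: Tt|tt
T/II-3 un ·: TT|Tt
T/III-1 un II-3×II-2: TT|Tt
⇒ T over [I-1,I-2,II-1,II-2,II-3,III-1]: 18 consistent
W/I-1 aff ·: ww
W/I-2 ? ·: WW|Ww
W/II-1 un I-1×I-2: Ww
W/II-2 ? I-1×I-2: Ww
W/II-3 aff ·: ww
W/III-1 un II-3×II-2: Ww
⇒ W over [I-1,I-2,II-1,II-2,II-3,III-1]: 2 consistent

I-2 ∈ {FF TT WW, FF TT Ww, FF Tt WW, FF Tt Ww, FF tt WW, FF tt Ww, Ff TT WW, Ff TT Ww, Ff Tt WW, Ff Tt Ww, Ff tt WW, Ff tt Ww}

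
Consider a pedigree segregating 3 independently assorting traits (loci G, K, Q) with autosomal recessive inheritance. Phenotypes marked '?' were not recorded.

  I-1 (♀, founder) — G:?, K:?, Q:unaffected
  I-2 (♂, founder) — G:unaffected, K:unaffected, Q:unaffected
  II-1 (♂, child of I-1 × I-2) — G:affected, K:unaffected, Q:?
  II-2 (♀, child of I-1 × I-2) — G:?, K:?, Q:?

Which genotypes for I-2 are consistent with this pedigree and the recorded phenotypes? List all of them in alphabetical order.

G/I-1 ? ·: Gg|gg
G/I-2 un ·: Gg
G/II-1 aff I-1×I-2: gg
G/II-2 ? I-1×I-2: GG|Gg|gg
⇒ G over [I-1,I-2,II-1,II-2]: 5 consistent
K/I-1 ? ·: KK|Kk|kk
K/I-2 un ·: KK|Kk
K/II-1 un I-1×I-2: KK|Kk
K/II-2 ? I-1×I-2: KK|Kk|kk
⇒ K over [I-1,I-2,II-1,II-2]: 18 consistent
Q/I-1 un ·: QQ|Qq
Q/I-2 un ·: QQ|Qq
Q/II-1 ? I-1×I-2: QQ|Qq|qq
Q/II-2 ? I-1×I-2: QQ|Qq|qq
⇒ Q over [I-1,I-2,II-1,II-2]: 18 consistent

I-2 ∈ {Gg KK QQ, Gg KK Qq, Gg Kk QQ, Gg Kk Qq}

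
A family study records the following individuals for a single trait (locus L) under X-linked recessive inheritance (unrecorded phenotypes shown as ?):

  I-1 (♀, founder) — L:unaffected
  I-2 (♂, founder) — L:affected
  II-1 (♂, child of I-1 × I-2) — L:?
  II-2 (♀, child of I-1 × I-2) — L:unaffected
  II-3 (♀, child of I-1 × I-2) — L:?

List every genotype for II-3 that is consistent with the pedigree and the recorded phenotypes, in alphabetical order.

II-3 ∈ {X^LX^l, X^lX^l}

L/I-1 un ·: X^LX^L|X^LX^l
L/I-2 aff ·: X^lY
L/II-1 ? I-1×I-2: X^LY|X^lY
L/II-2 un I-1×I-2: X^LX^l
L/II-3 ? I-1×I-2: X^LX^l|X^lX^l
⇒ L over [I-1,I-2,II-1,II-2,II-3]: 5 consistent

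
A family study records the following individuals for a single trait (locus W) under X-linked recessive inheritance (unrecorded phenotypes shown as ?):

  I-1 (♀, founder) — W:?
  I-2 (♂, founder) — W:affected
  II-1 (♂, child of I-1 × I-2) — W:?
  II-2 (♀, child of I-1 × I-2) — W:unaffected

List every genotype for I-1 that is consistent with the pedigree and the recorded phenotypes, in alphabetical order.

W/I-1 ? ·: X^WX^W|X^WX^w
W/I-2 aff ·: X^wY
W/II-1 ? I-1×I-2: X^WY|X^wY
W/II-2 un I-1×I-2: X^WX^w
⇒ W over [I-1,I-2,II-1,II-2]: 3 consistent

I-1 ∈ {X^WX^W, X^WX^w}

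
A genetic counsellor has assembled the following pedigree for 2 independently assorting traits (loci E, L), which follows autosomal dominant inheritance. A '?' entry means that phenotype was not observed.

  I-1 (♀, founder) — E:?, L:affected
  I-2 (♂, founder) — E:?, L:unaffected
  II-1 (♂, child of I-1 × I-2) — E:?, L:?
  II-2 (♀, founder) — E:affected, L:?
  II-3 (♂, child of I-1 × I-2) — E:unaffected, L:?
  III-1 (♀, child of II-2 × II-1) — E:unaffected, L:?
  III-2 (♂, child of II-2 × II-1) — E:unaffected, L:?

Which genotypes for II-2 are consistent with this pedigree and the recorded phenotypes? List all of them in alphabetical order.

E/I-1 ? ·: ee|Ee
E/I-2 ? ·: ee|Ee
E/II-1 ? I-1×I-2: ee|Ee
E/II-2 aff ·: Ee
E/II-3 un I-1×I-2: ee
E/III-1 un II-2×II-1: ee
E/III-2 un II-2×II-1: ee
⇒ E over [I-1,I-2,II-1,II-2,II-3,III-1,III-2]: 7 consistent
L/I-1 aff ·: Ll|LL
L/I-2 un ·: ll
L/II-1 ? I-1×I-2: ll|Ll
L/II-2 ? ·: ll|Ll|LL
L/II-3 ? I-1×I-2: ll|Ll
L/III-1 ? II-2×II-1: ll|Ll|LL
L/III-2 ? II-2×II-1: ll|Ll|LL
⇒ L over [I-1,I-2,II-1,II-2,II-3,III-1,III-2]: 63 consistent

II-2 ∈ {Ee LL, Ee Ll, Ee ll}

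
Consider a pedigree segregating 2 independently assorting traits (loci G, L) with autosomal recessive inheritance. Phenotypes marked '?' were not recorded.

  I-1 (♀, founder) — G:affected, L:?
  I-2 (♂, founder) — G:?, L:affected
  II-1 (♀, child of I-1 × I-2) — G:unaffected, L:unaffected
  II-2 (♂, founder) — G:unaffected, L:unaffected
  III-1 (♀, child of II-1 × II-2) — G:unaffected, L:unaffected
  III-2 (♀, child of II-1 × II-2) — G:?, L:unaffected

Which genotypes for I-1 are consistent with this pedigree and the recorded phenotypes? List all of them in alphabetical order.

G/I-1 aff ·: gg
G/I-2 ? ·: GG|Gg
G/II-1 un I-1×I-2: Gg
G/II-2 un ·: GG|Gg
G/III-1 un II-1×II-2: GG|Gg
G/III-2 ? II-1×II-2: GG|Gg|gg
⇒ G over [I-1,I-2,II-1,II-2,III-1,III-2]: 20 consistent
L/I-1 ? ·: LL|Ll
L/I-2 aff ·: ll
L/II-1 un I-1×I-2: Ll
L/II-2 un ·: LL|Ll
L/III-1 un II-1×II-2: LL|Ll
L/III-2 un II-1×II-2: LL|Ll
⇒ L over [I-1,I-2,II-1,II-2,III-1,III-2]: 16 consistent

I-1 ∈ {gg LL, gg Ll}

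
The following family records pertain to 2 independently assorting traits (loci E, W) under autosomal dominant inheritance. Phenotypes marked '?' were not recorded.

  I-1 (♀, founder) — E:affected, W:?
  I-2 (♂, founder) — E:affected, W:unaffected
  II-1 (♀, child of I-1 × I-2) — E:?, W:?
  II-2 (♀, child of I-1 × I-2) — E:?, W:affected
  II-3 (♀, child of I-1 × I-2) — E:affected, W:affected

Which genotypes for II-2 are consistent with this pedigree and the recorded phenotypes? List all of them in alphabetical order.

II-2 ∈ {EE Ww, Ee Ww, ee Ww}

E/I-1 aff ·: Ee|EE
E/I-2 aff ·: Ee|EE
E/II-1 ? I-1×I-2: ee|Ee|EE
E/II-2 ? I-1×I-2: ee|Ee|EE
E/II-3 aff I-1×I-2: Ee|EE
⇒ E over [I-1,I-2,II-1,II-2,II-3]: 35 consistent
W/I-1 ? ·: Ww|WW
W/I-2 un ·: ww
W/II-1 ? I-1×I-2: ww|Ww
W/II-2 aff I-1×I-2: Ww
W/II-3 aff I-1×I-2: Ww
⇒ W over [I-1,I-2,II-1,II-2,II-3]: 3 consistent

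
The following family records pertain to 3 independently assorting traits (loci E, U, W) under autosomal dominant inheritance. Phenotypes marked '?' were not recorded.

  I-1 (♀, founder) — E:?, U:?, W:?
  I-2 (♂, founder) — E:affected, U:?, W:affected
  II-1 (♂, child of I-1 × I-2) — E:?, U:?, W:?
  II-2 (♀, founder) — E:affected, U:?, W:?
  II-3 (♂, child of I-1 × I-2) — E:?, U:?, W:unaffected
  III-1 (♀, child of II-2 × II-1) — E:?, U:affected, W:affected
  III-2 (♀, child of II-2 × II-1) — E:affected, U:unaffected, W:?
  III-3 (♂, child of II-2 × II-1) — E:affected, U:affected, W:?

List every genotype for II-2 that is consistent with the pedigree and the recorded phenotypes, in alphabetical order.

E/I-1 ? ·: ee|Ee|EE
E/I-2 aff ·: Ee|EE
E/II-1 ? I-1×I-2: ee|Ee|EE
E/II-2 aff ·: Ee|EE
E/II-3 ? I-1×I-2: ee|Ee|EE
E/III-1 ? II-2×II-1: ee|Ee|EE
E/III-2 aff II-2×II-1: Ee|EE
E/III-3 aff II-2×II-1: Ee|EE
⇒ E over [I-1,I-2,II-1,II-2,II-3,III-1,III-2,III-3]: 287 consistent
U/I-1 ? ·: uu|Uu|UU
U/I-2 ? ·: uu|Uu|UU
U/II-1 ? I-1×I-2: uu|Uu
U/II-2 ? ·: uu|Uu
U/II-3 ? I-1×I-2: uu|Uu|UU
U/III-1 aff II-2×II-1: Uu|UU
U/III-2 un II-2×II-1: uu
U/III-3 aff II-2×II-1: Uu|UU
⇒ U over [I-1,I-2,II-1,II-2,II-3,III-1,III-2,III-3]: 73 consistent
W/I-1 ? ·: ww|Ww
W/I-2 aff ·: Ww
W/II-1 ? I-1×I-2: ww|Ww|WW
W/II-2 ? ·: ww|Ww|WW
W/II-3 un I-1×I-2: ww
W/III-1 aff II-2×II-1: Ww|WW
W/III-2 ? II-2×II-1: ww|Ww|WW
W/III-3 ? II-2×II-1: ww|Ww|WW
⇒ W over [I-1,I-2,II-1,II-2,II-3,III-1,III-2,III-3]: 80 consistent

II-2 ∈ {EE Uu WW, EE Uu Ww, EE Uu ww, EE uu WW, EE uu Ww, EE uu ww, Ee Uu WW, Ee Uu Ww, Ee Uu ww, Ee uu WW, Ee uu Ww, Ee uu ww}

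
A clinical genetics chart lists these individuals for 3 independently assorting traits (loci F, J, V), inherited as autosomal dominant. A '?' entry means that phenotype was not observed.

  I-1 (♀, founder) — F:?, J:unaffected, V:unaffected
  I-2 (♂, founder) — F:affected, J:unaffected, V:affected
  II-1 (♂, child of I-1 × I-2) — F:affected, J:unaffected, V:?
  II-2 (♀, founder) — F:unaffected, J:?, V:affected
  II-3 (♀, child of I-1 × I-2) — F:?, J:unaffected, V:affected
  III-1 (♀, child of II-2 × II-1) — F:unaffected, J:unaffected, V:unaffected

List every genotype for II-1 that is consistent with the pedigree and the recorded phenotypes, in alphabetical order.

F/I-1 ? ·: ff|Ff|FF
F/I-2 aff ·: Ff|FF
F/II-1 aff I-1×I-2: Ff
F/II-2 un ·: ff
F/II-3 ? I-1×I-2: ff|Ff|FF
F/III-1 un II-2×II-1: ff
⇒ F over [I-1,I-2,II-1,II-2,II-3,III-1]: 10 consistent
J/I-1 un ·: jj
J/I-2 un ·: jj
J/II-1 un I-1×I-2: jj
J/II-2 ? ·: jj|Jj
J/II-3 un I-1×I-2: jj
J/III-1 un II-2×II-1: jj
⇒ J over [I-1,I-2,II-1,II-2,II-3,III-1]: 2 consistent
V/I-1 un ·: vv
V/I-2 aff ·: Vv|VV
V/II-1 ? I-1×I-2: vv|Vv
V/II-2 aff ·: Vv
V/II-3 aff I-1×I-2: Vv
V/III-1 un II-2×II-1: vv
⇒ V over [I-1,I-2,II-1,II-2,II-3,III-1]: 3 consistent

II-1 ∈ {Ff jj Vv, Ff jj vv}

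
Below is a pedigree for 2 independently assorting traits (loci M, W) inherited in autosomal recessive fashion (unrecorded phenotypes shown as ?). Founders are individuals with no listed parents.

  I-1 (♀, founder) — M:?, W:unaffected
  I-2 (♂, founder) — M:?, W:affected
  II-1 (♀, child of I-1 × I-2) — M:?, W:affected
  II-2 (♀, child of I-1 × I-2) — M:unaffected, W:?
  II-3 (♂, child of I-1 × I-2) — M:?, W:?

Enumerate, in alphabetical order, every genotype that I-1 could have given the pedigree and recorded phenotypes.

M/I-1 ? ·: MM|Mm|mm
M/I-2 ? ·: MM|Mm|mm
M/II-1 ? I-1×I-2: MM|Mm|mm
M/II-2 un I-1×I-2: MM|Mm
M/II-3 ? I-1×I-2: MM|Mm|mm
⇒ M over [I-1,I-2,II-1,II-2,II-3]: 45 consistent
W/I-1 un ·: Ww
W/I-2 aff ·: ww
W/II-1 aff I-1×I-2: ww
W/II-2 ? I-1×I-2: Ww|ww
W/II-3 ? I-1×I-2: Ww|ww
⇒ W over [I-1,I-2,II-1,II-2,II-3]: 4 consistent

I-1 ∈ {MM Ww, Mm Ww, mm Ww}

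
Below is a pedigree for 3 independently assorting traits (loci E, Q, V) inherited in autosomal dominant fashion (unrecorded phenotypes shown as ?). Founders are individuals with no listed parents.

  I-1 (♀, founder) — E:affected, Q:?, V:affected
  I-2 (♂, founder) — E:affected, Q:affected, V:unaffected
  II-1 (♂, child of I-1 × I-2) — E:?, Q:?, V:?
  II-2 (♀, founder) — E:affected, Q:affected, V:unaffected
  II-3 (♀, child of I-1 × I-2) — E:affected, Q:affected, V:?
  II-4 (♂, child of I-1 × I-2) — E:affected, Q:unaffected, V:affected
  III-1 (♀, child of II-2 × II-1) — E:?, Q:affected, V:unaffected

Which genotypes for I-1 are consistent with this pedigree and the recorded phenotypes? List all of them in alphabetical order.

E/I-1 aff ·: Ee|EE
E/I-2 aff ·: Ee|EE
E/II-1 ? I-1×I-2: ee|Ee|EE
E/II-2 aff ·: Ee|EE
E/II-3 aff I-1×I-2: Ee|EE
E/II-4 aff I-1×I-2: Ee|EE
E/III-1 ? II-2×II-1: ee|Ee|EE
⇒ E over [I-1,I-2,II-1,II-2,II-3,II-4,III-1]: 111 consistent
Q/I-1 ? ·: qq|Qq
Q/I-2 aff ·: Qq
Q/II-1 ? I-1×I-2: qq|Qq|QQ
Q/II-2 aff ·: Qq|QQ
Q/II-3 aff I-1×I-2: Qq|QQ
Q/II-4 un I-1×I-2: qq
Q/III-1 aff II-2×II-1: Qq|QQ
⇒ Q over [I-1,I-2,II-1,II-2,II-3,II-4,III-1]: 24 consistent
V/I-1 aff ·: Vv|VV
V/I-2 un ·: vv
V/II-1 ? I-1×I-2: vv|Vv
V/II-2 un ·: vv
V/II-3 ? I-1×I-2: vv|Vv
V/II-4 aff I-1×I-2: Vv
V/III-1 un II-2×II-1: vv
⇒ V over [I-1,I-2,II-1,II-2,II-3,II-4,III-1]: 5 consistent

I-1 ∈ {EE Qq VV, EE Qq Vv, EE qq VV, EE qq Vv, Ee Qq VV, Ee Qq Vv, Ee qq VV, Ee qq Vv}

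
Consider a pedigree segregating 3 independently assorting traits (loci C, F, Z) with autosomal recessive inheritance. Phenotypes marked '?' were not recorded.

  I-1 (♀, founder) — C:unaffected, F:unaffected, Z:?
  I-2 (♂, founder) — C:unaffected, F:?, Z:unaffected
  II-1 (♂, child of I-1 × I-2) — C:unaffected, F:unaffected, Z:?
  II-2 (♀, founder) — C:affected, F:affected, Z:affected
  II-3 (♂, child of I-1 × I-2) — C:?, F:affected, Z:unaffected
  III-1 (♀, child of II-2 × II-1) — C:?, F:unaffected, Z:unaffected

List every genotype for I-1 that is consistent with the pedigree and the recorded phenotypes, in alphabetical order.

I-1 ∈ {CC Ff ZZ, CC Ff Zz, CC Ff zz, Cc Ff ZZ, Cc Ff Zz, Cc Ff zz}

C/I-1 un ·: CC|Cc
C/I-2 un ·: CC|Cc
C/II-1 un I-1×I-2: CC|Cc
C/II-2 aff ·: cc
C/II-3 ? I-1×I-2: CC|Cc|cc
C/III-1 ? II-2×II-1: Cc|cc
⇒ C over [I-1,I-2,II-1,II-2,II-3,III-1]: 22 consistent
F/I-1 un ·: Ff
F/I-2 ? ·: Ff|ff
F/II-1 un I-1×I-2: FF|Ff
F/II-2 aff ·: ff
F/II-3 aff I-1×I-2: ff
F/III-1 un II-2×II-1: Ff
⇒ F over [I-1,I-2,II-1,II-2,II-3,III-1]: 3 consistent
Z/I-1 ? ·: ZZ|Zz|zz
Z/I-2 un ·: ZZ|Zz
Z/II-1 ? I-1×I-2: ZZ|Zz
Z/II-2 aff ·: zz
Z/II-3 un I-1×I-2: ZZ|Zz
Z/III-1 un II-2×II-1: Zz
⇒ Z over [I-1,I-2,II-1,II-2,II-3,III-1]: 15 consistent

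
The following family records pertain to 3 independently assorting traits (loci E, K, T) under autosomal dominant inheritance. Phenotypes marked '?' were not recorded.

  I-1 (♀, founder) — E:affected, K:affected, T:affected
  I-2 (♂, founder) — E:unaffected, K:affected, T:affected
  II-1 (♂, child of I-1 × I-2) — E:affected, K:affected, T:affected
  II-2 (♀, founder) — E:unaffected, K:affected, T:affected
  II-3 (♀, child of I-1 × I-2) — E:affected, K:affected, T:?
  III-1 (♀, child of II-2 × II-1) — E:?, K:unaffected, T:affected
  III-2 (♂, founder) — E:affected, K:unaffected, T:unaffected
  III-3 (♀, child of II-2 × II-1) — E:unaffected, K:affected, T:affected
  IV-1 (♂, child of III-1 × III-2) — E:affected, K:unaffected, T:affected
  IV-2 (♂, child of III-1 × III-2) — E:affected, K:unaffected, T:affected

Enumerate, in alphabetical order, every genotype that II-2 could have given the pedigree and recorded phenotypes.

E/I-1 aff ·: Ee|EE
E/I-2 un ·: ee
E/II-1 aff I-1×I-2: Ee
E/II-2 un ·: ee
E/II-3 aff I-1×I-2: Ee
E/III-1 ? II-2×II-1: ee|Ee
E/III-2 aff ·: Ee|EE
E/III-3 un II-2×II-1: ee
E/IV-1 aff III-1×III-2: Ee|EE
E/IV-2 aff III-1×III-2: Ee|EE
⇒ E over [I-1,I-2,II-1,II-2,II-3,III-1,III-2,III-3,IV-1,IV-2]: 20 consistent
K/I-1 aff ·: Kk|KK
K/I-2 aff ·: Kk|KK
K/II-1 aff I-1×I-2: Kk
K/II-2 aff ·: Kk
K/II-3 aff I-1×I-2: Kk|KK
K/III-1 un II-2×II-1: kk
K/III-2 un ·: kk
K/III-3 aff II-2×II-1: Kk|KK
K/IV-1 un III-1×III-2: kk
K/IV-2 un III-1×III-2: kk
⇒ K over [I-1,I-2,II-1,II-2,II-3,III-1,III-2,III-3,IV-1,IV-2]: 12 consistent
T/I-1 aff ·: Tt|TT
T/I-2 aff ·: Tt|TT
T/II-1 aff I-1×I-2: Tt|TT
T/II-2 aff ·: Tt|TT
T/II-3 ? I-1×I-2: tt|Tt|TT
T/III-1 aff II-2×II-1: Tt|TT
T/III-2 un ·: tt
T/III-3 aff II-2×II-1: Tt|TT
T/IV-1 aff III-1×III-2: Tt
T/IV-2 aff III-1×III-2: Tt
⇒ T over [I-1,I-2,II-1,II-2,II-3,III-1,III-2,III-3,IV-1,IV-2]: 96 consistent

II-2 ∈ {ee Kk TT, ee Kk Tt}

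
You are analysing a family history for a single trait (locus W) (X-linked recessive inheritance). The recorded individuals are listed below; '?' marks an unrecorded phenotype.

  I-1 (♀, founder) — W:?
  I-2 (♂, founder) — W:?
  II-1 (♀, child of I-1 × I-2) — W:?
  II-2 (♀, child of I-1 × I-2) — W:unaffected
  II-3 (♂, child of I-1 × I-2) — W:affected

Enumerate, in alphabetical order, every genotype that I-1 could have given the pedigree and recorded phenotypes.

I-1 ∈ {X^WX^w, X^wX^w}

W/I-1 ? ·: X^WX^w|X^wX^w
W/I-2 ? ·: X^WY|X^wY
W/II-1 ? I-1×I-2: X^WX^W|X^WX^w|X^wX^w
W/II-2 un I-1×I-2: X^WX^W|X^WX^w
W/II-3 aff I-1×I-2: X^wY
⇒ W over [I-1,I-2,II-1,II-2,II-3]: 7 consistent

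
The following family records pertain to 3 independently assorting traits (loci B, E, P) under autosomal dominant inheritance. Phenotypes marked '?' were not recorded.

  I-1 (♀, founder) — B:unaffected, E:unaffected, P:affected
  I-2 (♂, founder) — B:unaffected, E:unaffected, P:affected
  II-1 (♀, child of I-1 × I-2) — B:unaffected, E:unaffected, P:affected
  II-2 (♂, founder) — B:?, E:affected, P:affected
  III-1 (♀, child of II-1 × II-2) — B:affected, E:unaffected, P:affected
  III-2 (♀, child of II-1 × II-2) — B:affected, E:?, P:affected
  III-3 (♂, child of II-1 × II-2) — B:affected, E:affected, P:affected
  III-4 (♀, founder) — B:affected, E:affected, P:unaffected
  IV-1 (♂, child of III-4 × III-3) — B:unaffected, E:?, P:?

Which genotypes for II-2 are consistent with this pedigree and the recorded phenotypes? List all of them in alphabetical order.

B/I-1 un ·: bb
B/I-2 un ·: bb
B/II-1 un I-1×I-2: bb
B/II-2 ? ·: Bb|BB
B/III-1 aff II-1×II-2: Bb
B/III-2 aff II-1×II-2: Bb
B/III-3 aff II-1×II-2: Bb
B/III-4 aff ·: Bb
B/IV-1 un III-4×III-3: bb
⇒ B over [I-1,I-2,II-1,II-2,III-1,III-2,III-3,III-4,IV-1]: 2 consistent
E/I-1 un ·: ee
E/I-2 un ·: ee
E/II-1 un I-1×I-2: ee
E/II-2 aff ·: Ee
E/III-1 un II-1×II-2: ee
E/III-2 ? II-1×II-2: ee|Ee
E/III-3 aff II-1×II-2: Ee
E/III-4 aff ·: Ee|EE
E/IV-1 ? III-4×III-3: ee|Ee|EE
⇒ E over [I-1,I-2,II-1,II-2,III-1,III-2,III-3,III-4,IV-1]: 10 consistent
P/I-1 aff ·: Pp|PP
P/I-2 aff ·: Pp|PP
P/II-1 aff I-1×I-2: Pp|PP
P/II-2 aff ·: Pp|PP
P/III-1 aff II-1×II-2: Pp|PP
P/III-2 aff II-1×II-2: Pp|PP
P/III-3 aff II-1×II-2: Pp|PP
P/III-4 un ·: pp
P/IV-1 ? III-4×III-3: pp|Pp
⇒ P over [I-1,I-2,II-1,II-2,III-1,III-2,III-3,III-4,IV-1]: 124 consistent

II-2 ∈ {BB Ee PP, BB Ee Pp, Bb Ee PP, Bb Ee Pp}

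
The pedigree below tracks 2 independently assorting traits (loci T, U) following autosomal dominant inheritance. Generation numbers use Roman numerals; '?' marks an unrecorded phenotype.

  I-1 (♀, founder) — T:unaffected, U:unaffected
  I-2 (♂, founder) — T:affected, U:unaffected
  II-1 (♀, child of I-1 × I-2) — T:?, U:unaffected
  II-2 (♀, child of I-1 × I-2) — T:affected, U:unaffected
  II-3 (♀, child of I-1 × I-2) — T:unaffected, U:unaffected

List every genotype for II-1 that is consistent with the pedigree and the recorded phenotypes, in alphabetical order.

T/I-1 un ·: tt
T/I-2 aff ·: Tt
T/II-1 ? I-1×I-2: tt|Tt
T/II-2 aff I-1×I-2: Tt
T/II-3 un I-1×I-2: tt
⇒ T over [I-1,I-2,II-1,II-2,II-3]: 2 consistent
U/I-1 un ·: uu
U/I-2 un ·: uu
U/II-1 un I-1×I-2: uu
U/II-2 un I-1×I-2: uu
U/II-3 un I-1×I-2: uu
⇒ U over [I-1,I-2,II-1,II-2,II-3]: 1 consistent

II-1 ∈ {Tt uu, tt uu}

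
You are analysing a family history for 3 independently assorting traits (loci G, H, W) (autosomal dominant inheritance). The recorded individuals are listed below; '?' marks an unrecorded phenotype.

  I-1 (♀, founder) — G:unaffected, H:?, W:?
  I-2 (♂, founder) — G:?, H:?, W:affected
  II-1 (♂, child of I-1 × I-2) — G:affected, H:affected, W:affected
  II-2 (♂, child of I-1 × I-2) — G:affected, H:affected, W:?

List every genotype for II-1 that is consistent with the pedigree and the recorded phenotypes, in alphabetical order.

G/I-1 un ·: gg
G/I-2 ? ·: Gg|GG
G/II-1 aff I-1×I-2: Gg
G/II-2 aff I-1×I-2: Gg
⇒ G over [I-1,I-2,II-1,II-2]: 2 consistent
H/I-1 ? ·: hh|Hh|HH
H/I-2 ? ·: hh|Hh|HH
H/II-1 aff I-1×I-2: Hh|HH
H/II-2 aff I-1×I-2: Hh|HH
⇒ H over [I-1,I-2,II-1,II-2]: 17 consistent
W/I-1 ? ·: ww|Ww|WW
W/I-2 aff ·: Ww|WW
W/II-1 aff I-1×I-2: Ww|WW
W/II-2 ? I-1×I-2: ww|Ww|WW
⇒ W over [I-1,I-2,II-1,II-2]: 18 consistent

II-1 ∈ {Gg HH WW, Gg HH Ww, Gg Hh WW, Gg Hh Ww}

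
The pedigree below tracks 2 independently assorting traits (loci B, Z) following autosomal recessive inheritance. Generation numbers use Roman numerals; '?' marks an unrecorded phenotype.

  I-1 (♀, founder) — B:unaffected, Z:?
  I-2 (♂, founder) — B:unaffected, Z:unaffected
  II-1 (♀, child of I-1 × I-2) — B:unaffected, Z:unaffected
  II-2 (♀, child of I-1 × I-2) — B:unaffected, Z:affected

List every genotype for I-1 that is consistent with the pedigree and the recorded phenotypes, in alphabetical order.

B/I-1 un ·: BB|Bb
B/I-2 un ·: BB|Bb
B/II-1 un I-1×I-2: BB|Bb
B/II-2 un I-1×I-2: BB|Bb
⇒ B over [I-1,I-2,II-1,II-2]: 13 consistent
Z/I-1 ? ·: Zz|zz
Z/I-2 un ·: Zz
Z/II-1 un I-1×I-2: ZZ|Zz
Z/II-2 aff I-1×I-2: zz
⇒ Z over [I-1,I-2,II-1,II-2]: 3 consistent

I-1 ∈ {BB Zz, BB zz, Bb Zz, Bb zz}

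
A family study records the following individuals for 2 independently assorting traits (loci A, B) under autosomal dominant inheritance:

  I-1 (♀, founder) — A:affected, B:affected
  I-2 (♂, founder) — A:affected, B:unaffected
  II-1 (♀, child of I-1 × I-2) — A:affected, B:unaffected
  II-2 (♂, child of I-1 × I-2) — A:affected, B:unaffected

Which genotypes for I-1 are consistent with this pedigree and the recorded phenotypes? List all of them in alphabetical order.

A/I-1 aff ·: Aa|AA
A/I-2 aff ·: Aa|AA
A/II-1 aff I-1×I-2: Aa|AA
A/II-2 aff I-1×I-2: Aa|AA
⇒ A over [I-1,I-2,II-1,II-2]: 13 consistent
B/I-1 aff ·: Bb
B/I-2 un ·: bb
B/II-1 un I-1×I-2: bb
B/II-2 un I-1×I-2: bb
⇒ B over [I-1,I-2,II-1,II-2]: 1 consistent

I-1 ∈ {AA Bb, Aa Bb}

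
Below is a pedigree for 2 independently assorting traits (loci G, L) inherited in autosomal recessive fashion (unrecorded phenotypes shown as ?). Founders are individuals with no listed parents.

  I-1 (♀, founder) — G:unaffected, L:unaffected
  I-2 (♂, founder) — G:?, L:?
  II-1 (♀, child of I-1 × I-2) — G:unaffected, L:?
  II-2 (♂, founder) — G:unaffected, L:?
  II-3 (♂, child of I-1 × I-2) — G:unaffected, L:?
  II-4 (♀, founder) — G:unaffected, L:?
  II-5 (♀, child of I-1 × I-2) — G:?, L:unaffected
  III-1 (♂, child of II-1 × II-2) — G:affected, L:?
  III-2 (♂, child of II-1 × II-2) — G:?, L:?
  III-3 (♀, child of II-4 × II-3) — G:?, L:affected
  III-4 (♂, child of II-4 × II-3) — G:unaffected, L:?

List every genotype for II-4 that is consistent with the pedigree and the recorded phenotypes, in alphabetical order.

G/I-1 un ·: GG|Gg
G/I-2 ? ·: GG|Gg|gg
G/II-1 un I-1×I-2: Gg
G/II-2 un ·: Gg
G/II-3 un I-1×I-2: GG|Gg
G/II-4 un ·: GG|Gg
G/II-5 ? I-1×I-2: GG|Gg|gg
G/III-1 aff II-1×II-2: gg
G/III-2 ? II-1×II-2: GG|Gg|gg
G/III-3 ? II-4×II-3: GG|Gg|gg
G/III-4 un II-4×II-3: GG|Gg
⇒ G over [I-1,I-2,II-1,II-2,II-3,II-4,II-5,III-1,III-2,III-3,III-4]: 405 consistent
L/I-1 un ·: LL|Ll
L/I-2 ? ·: LL|Ll|ll
L/II-1 ? I-1×I-2: LL|Ll|ll
L/II-2 ? ·: LL|Ll|ll
L/II-3 ? I-1×I-2: Ll|ll
L/II-4 ? ·: Ll|ll
L/II-5 un I-1×I-2: LL|Ll
L/III-1 ? II-1×II-2: LL|Ll|ll
L/III-2 ? II-1×II-2: LL|Ll|ll
L/III-3 aff II-4×II-3: ll
L/III-4 ? II-4×II-3: LL|Ll|ll
⇒ L over [I-1,I-2,II-1,II-2,II-3,II-4,II-5,III-1,III-2,III-3,III-4]: 1193 consistent

II-4 ∈ {GG Ll, GG ll, Gg Ll, Gg ll}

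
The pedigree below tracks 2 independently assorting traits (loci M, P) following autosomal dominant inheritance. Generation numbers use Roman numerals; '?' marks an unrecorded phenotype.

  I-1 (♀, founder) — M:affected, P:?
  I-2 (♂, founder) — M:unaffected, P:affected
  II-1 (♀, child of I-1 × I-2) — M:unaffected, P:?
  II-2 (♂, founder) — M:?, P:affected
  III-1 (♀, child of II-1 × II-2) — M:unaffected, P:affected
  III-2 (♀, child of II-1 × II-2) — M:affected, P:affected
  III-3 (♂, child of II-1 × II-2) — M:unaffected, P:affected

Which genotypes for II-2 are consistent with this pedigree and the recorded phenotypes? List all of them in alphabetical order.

M/I-1 aff ·: Mm
M/I-2 un ·: mm
M/II-1 un I-1×I-2: mm
M/II-2 ? ·: Mm
M/III-1 un II-1×II-2: mm
M/III-2 aff II-1×II-2: Mm
M/III-3 un II-1×II-2: mm
⇒ M over [I-1,I-2,II-1,II-2,III-1,III-2,III-3]: 1 consistent
P/I-1 ? ·: pp|Pp|PP
P/I-2 aff ·: Pp|PP
P/II-1 ? I-1×I-2: pp|Pp|PP
P/II-2 aff ·: Pp|PP
P/III-1 aff II-1×II-2: Pp|PP
P/III-2 aff II-1×II-2: Pp|PP
P/III-3 aff II-1×II-2: Pp|PP
⇒ P over [I-1,I-2,II-1,II-2,III-1,III-2,III-3]: 120 consistent

II-2 ∈ {Mm PP, Mm Pp}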